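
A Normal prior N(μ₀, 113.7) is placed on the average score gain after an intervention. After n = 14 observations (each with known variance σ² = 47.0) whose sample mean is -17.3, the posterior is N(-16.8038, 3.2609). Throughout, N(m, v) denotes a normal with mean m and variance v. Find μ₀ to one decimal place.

μ₀ = 0.0

The posterior mean is a precision-weighted average: μ_n = (τ₀μ₀ + τ_data·x̄)/(τ₀+τ_data), with τ₀=1/σ₀² and τ_data=n/σ².
Here τ₀ = 1/113.7 = 0.008795 and τ_data = 14/47.0 = 0.297872, so τ_n = 0.306667.
Rearranging for μ₀: μ₀ = (μ_n·τ_n − τ_data·x̄)/τ₀ = (-16.8038·0.306667 − 0.297872·-17.3) / 0.008795 = 0.000015/0.008795 ≈ 0.0.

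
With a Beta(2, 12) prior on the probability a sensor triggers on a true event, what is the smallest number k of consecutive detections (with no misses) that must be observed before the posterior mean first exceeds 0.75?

After k detections and 0 misses the posterior is Beta(2+k, 12), with mean (2+k)/(2+12+k).
Set (2+k)/(14+k) > 0.75 and solve: k > (0.75·14 − 2)/(1 − 0.75) = 34.000.
The smallest integer exceeding 34.000 is 35, and checking k=35: (37)/(49) = 0.7551 > 0.75.

k = 35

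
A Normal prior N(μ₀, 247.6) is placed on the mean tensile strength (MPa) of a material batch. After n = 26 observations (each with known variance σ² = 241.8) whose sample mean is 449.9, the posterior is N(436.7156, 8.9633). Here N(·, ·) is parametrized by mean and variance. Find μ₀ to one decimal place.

The posterior mean is a precision-weighted average: μ_n = (τ₀μ₀ + τ_data·x̄)/(τ₀+τ_data), with τ₀=1/σ₀² and τ_data=n/σ².
Here τ₀ = 1/247.6 = 0.004039 and τ_data = 26/241.8 = 0.107527, so τ_n = 0.111566.
Rearranging for μ₀: μ₀ = (μ_n·τ_n − τ_data·x̄)/τ₀ = (436.7156·0.111566 − 0.107527·449.9) / 0.004039 = 0.346215/0.004039 ≈ 85.7.

μ₀ = 85.7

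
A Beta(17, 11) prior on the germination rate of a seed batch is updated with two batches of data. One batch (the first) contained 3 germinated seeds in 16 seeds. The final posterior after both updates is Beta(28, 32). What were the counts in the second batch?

Because Beta–binomial updating is additive in the counts, the combined data contributed (α_post−α_prior, β_post−β_prior) successes and failures.
Total across both batches: 28−17=11 germinated seeds, 32−11=21 non-germinating seeds.
Subtract the first batch: 11−3=8 germinated seeds and 21−13=8 non-germinating seeds.

8 germinated seeds and 8 non-germinating seeds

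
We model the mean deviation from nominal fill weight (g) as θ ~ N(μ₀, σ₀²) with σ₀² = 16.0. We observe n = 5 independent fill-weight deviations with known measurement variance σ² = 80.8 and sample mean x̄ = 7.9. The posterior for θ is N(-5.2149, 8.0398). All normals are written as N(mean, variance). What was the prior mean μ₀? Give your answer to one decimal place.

μ₀ = -18.2

With known observation variance, the Normal–Normal posterior has precision τ_n = τ₀ + n/σ² and mean μ_n = (τ₀μ₀ + (n/σ²)x̄)/τ_n.
Here τ₀ = 1/16.0 = 0.062500 and τ_data = 5/80.8 = 0.061881, so τ_n = 0.124381.
Rearranging for μ₀: μ₀ = (μ_n·τ_n − τ_data·x̄)/τ₀ = (-5.2149·0.124381 − 0.061881·7.9) / 0.062500 = -1.137494/0.062500 ≈ -18.2.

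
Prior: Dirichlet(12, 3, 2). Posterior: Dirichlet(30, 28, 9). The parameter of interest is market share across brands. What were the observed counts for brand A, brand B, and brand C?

For a Dirichlet(α) prior with multinomial counts c, the posterior is Dirichlet(α + c) componentwise.
Counts are posterior − prior componentwise: 30−12=18, 28−3=25, 9−2=7.

counts (18, 25, 7)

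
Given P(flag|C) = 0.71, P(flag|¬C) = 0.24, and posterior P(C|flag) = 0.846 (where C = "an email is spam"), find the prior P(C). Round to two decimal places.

P(C) = 0.65

Bayes' rule in odds form gives O(C|E) = O(C)·[P(E|C)/P(E|¬C)], hence O(C) = O(C|E)/LR.
Posterior odds = 0.846/(1−0.846) = 5.4935. LR = 0.71/0.24 = 2.9583.
Prior odds = 5.4935/2.9583 = 1.8570, so P(C) = 1.8570/(1+1.8570) ≈ 0.65.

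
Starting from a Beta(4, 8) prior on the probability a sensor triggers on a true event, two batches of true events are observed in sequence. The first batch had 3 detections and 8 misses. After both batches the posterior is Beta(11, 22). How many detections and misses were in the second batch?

Sequential conjugate updates are equivalent to a single update on the pooled data, so total successes = posterior α − prior α and total failures = posterior β − prior β.
Total across both batches: 11−4=7 detections, 22−8=14 misses.
Subtract the first batch: 7−3=4 detections and 14−8=6 misses.

4 detections and 6 misses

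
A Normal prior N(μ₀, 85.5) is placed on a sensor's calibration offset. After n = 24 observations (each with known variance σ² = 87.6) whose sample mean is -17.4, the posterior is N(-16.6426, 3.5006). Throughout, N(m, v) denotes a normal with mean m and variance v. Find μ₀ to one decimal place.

μ₀ = 1.1

The posterior mean is a precision-weighted average: μ_n = (τ₀μ₀ + τ_data·x̄)/(τ₀+τ_data), with τ₀=1/σ₀² and τ_data=n/σ².
Here τ₀ = 1/85.5 = 0.011696 and τ_data = 24/87.6 = 0.273973, so τ_n = 0.285669.
Rearranging for μ₀: μ₀ = (μ_n·τ_n − τ_data·x̄)/τ₀ = (-16.6426·0.285669 − 0.273973·-17.4) / 0.011696 = 0.012855/0.011696 ≈ 1.1.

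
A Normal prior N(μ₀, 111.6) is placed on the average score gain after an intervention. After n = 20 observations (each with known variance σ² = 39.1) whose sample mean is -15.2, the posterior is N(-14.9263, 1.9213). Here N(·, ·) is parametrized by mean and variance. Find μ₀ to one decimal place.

With known observation variance, the Normal–Normal posterior has precision τ_n = τ₀ + n/σ² and mean μ_n = (τ₀μ₀ + (n/σ²)x̄)/τ_n.
Here τ₀ = 1/111.6 = 0.008961 and τ_data = 20/39.1 = 0.511509, so τ_n = 0.520470.
Rearranging for μ₀: μ₀ = (μ_n·τ_n − τ_data·x̄)/τ₀ = (-14.9263·0.520470 − 0.511509·-15.2) / 0.008961 = 0.006245/0.008961 ≈ 0.7.

μ₀ = 0.7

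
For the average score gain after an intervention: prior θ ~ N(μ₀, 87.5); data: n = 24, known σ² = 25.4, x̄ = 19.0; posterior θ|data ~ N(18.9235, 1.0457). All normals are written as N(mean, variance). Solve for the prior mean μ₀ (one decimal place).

With known observation variance, the Normal–Normal posterior has precision τ_n = τ₀ + n/σ² and mean μ_n = (τ₀μ₀ + (n/σ²)x̄)/τ_n.
Here τ₀ = 1/87.5 = 0.011429 and τ_data = 24/25.4 = 0.944882, so τ_n = 0.956311.
Rearranging for μ₀: μ₀ = (μ_n·τ_n − τ_data·x̄)/τ₀ = (18.9235·0.956311 − 0.944882·19.0) / 0.011429 = 0.143993/0.011429 ≈ 12.6.

μ₀ = 12.6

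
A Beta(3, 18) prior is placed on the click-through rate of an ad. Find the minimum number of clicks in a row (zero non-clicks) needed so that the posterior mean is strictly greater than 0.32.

k = 6

After k clicks and 0 non-clicks the posterior is Beta(3+k, 18), with mean (3+k)/(3+18+k).
Set (3+k)/(21+k) > 0.32 and solve: k > (0.32·21 − 3)/(1 − 0.32) = 5.471.
The smallest integer exceeding 5.471 is 6.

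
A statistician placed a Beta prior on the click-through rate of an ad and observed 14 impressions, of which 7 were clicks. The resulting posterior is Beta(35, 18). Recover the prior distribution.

Under Beta–binomial conjugacy the posterior parameters are (a+s, b+f).
So a = 35 − 7 = 28 and b = 18 − 7 = 11.

Beta(28, 11)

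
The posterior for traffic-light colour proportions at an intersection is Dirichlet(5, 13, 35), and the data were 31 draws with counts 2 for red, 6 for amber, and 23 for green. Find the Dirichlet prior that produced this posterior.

Dirichlet(3, 7, 12)

For a Dirichlet(α) prior with multinomial counts c, the posterior is Dirichlet(α + c) componentwise.
Subtract each count from the matching posterior parameter: 5−2=3, 13−6=7, 35−23=12.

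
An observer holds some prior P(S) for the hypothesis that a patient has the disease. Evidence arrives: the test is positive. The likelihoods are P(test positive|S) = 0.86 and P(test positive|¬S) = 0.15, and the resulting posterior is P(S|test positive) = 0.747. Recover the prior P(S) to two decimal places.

In odds form, posterior odds = prior odds × likelihood ratio, so prior odds = posterior odds ÷ LR.
Posterior odds = 0.747/(1−0.747) = 2.9526. LR = 0.86/0.15 = 5.7333.
Prior odds = 2.9526/5.7333 = 0.5150, so P(S) = 0.5150/(1+0.5150) ≈ 0.34.

P(S) = 0.34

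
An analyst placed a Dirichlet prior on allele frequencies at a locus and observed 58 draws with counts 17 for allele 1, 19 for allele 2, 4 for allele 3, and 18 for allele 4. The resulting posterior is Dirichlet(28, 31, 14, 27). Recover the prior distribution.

Dirichlet(11, 12, 10, 9)

For a Dirichlet(α) prior with multinomial counts c, the posterior is Dirichlet(α + c) componentwise.
Subtract each count from the matching posterior parameter: 28−17=11, 31−19=12, 14−4=10, 27−18=9.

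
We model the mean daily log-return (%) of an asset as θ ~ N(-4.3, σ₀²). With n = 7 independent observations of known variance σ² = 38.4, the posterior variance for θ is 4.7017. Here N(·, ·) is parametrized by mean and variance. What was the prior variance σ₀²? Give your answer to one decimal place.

σ₀² = 32.9

For the Normal–Normal model with known σ², precisions add: τ_n = τ₀ + n/σ².
So 1/σ₀² = 1/4.7017 − 7/38.4 = 0.212689 − 0.182292 = 0.030397.
Hence σ₀² = 1/0.030397 ≈ 32.9.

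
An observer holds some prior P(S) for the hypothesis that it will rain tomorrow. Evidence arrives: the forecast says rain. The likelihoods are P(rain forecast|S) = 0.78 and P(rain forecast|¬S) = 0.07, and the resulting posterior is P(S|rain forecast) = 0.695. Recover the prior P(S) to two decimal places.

Bayes' rule in odds form gives O(S|E) = O(S)·[P(E|S)/P(E|¬S)], hence O(S) = O(S|E)/LR.
Posterior odds = 0.695/(1−0.695) = 2.2787. LR = 0.78/0.07 = 11.1429.
Prior odds = 2.2787/11.1429 = 0.2045, so P(S) = 0.2045/(1+0.2045) ≈ 0.17.

P(S) = 0.17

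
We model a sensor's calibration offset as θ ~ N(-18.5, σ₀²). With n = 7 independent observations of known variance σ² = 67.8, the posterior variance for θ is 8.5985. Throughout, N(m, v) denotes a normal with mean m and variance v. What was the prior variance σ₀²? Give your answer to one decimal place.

Posterior precision equals prior precision plus data precision: 1/σ_n² = 1/σ₀² + n/σ².
So 1/σ₀² = 1/8.5985 − 7/67.8 = 0.116299 − 0.103245 = 0.013054.
Hence σ₀² = 1/0.013054 ≈ 76.6.

σ₀² = 76.6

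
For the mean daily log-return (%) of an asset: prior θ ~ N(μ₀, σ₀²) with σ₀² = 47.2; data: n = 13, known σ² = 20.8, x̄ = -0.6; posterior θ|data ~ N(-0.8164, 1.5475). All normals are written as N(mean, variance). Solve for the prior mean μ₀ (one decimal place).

μ₀ = -7.2

The posterior mean is a precision-weighted average: μ_n = (τ₀μ₀ + τ_data·x̄)/(τ₀+τ_data), with τ₀=1/σ₀² and τ_data=n/σ².
Here τ₀ = 1/47.2 = 0.021186 and τ_data = 13/20.8 = 0.625000, so τ_n = 0.646186.
Rearranging for μ₀: μ₀ = (μ_n·τ_n − τ_data·x̄)/τ₀ = (-0.8164·0.646186 − 0.625000·-0.6) / 0.021186 = -0.152546/0.021186 ≈ -7.2.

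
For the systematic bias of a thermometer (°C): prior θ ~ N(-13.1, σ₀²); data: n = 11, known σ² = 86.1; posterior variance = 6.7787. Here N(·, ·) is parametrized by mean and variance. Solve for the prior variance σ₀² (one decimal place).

For the Normal–Normal model with known σ², precisions add: τ_n = τ₀ + n/σ².
So 1/σ₀² = 1/6.7787 − 11/86.1 = 0.147521 − 0.127758 = 0.019763.
Hence σ₀² = 1/0.019763 ≈ 50.6.

σ₀² = 50.6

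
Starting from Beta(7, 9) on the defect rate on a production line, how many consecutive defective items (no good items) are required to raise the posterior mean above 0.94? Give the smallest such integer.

k = 135

After k defective items and 0 good items the posterior is Beta(7+k, 9), with mean (7+k)/(7+9+k).
Set (7+k)/(16+k) > 0.94 and solve: k > (0.94·16 − 7)/(1 − 0.94) = 134.000.
The smallest integer exceeding 134.000 is 135.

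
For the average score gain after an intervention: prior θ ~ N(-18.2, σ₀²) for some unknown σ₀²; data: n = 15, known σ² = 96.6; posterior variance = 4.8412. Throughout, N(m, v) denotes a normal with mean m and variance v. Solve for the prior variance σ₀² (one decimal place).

Posterior precision equals prior precision plus data precision: 1/σ_n² = 1/σ₀² + n/σ².
So 1/σ₀² = 1/4.8412 − 15/96.6 = 0.206560 − 0.155280 = 0.051280.
Hence σ₀² = 1/0.051280 ≈ 19.5.

σ₀² = 19.5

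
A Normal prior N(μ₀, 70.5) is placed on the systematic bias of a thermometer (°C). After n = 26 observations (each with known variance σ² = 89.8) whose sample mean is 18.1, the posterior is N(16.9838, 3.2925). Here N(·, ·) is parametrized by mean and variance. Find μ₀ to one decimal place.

The posterior mean is a precision-weighted average: μ_n = (τ₀μ₀ + τ_data·x̄)/(τ₀+τ_data), with τ₀=1/σ₀² and τ_data=n/σ².
Here τ₀ = 1/70.5 = 0.014184 and τ_data = 26/89.8 = 0.289532, so τ_n = 0.303716.
Rearranging for μ₀: μ₀ = (μ_n·τ_n − τ_data·x̄)/τ₀ = (16.9838·0.303716 − 0.289532·18.1) / 0.014184 = -0.082277/0.014184 ≈ -5.8.

μ₀ = -5.8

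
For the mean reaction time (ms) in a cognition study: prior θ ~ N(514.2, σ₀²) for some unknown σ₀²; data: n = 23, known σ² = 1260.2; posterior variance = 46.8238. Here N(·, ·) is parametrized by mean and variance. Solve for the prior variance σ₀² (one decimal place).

For the Normal–Normal model with known σ², precisions add: τ_n = τ₀ + n/σ².
So 1/σ₀² = 1/46.8238 − 23/1260.2 = 0.021357 − 0.018251 = 0.003106.
Hence σ₀² = 1/0.003106 ≈ 322.0.

σ₀² = 322.0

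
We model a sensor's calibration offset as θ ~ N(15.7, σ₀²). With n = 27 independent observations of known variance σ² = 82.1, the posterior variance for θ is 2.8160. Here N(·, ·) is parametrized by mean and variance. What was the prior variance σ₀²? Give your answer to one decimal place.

Posterior precision equals prior precision plus data precision: 1/σ_n² = 1/σ₀² + n/σ².
So 1/σ₀² = 1/2.8160 − 27/82.1 = 0.355114 − 0.328867 = 0.026247.
Hence σ₀² = 1/0.026247 ≈ 38.1.

σ₀² = 38.1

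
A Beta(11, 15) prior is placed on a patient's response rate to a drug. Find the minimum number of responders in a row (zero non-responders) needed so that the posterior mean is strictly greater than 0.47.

k = 3

After k responders and 0 non-responders the posterior is Beta(11+k, 15), with mean (11+k)/(11+15+k).
Set (11+k)/(26+k) > 0.47 and solve: k > (0.47·26 − 11)/(1 − 0.47) = 2.302.
The smallest integer exceeding 2.302 is 3, and checking k=3: (14)/(29) = 0.4828 > 0.47.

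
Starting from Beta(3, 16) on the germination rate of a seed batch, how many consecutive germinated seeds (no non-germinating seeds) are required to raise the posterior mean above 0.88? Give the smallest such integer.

After k germinated seeds and 0 non-germinating seeds the posterior is Beta(3+k, 16), with mean (3+k)/(3+16+k).
Set (3+k)/(19+k) > 0.88 and solve: k > (0.88·19 − 3)/(1 − 0.88) = 114.333.
The smallest integer exceeding 114.333 is 115, and checking k=115: (118)/(134) = 0.8806 > 0.88.

k = 115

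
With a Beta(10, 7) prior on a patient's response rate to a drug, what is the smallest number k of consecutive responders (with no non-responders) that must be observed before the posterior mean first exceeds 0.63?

After k responders and 0 non-responders the posterior is Beta(10+k, 7), with mean (10+k)/(10+7+k).
Set (10+k)/(17+k) > 0.63 and solve: k > (0.63·17 − 10)/(1 − 0.63) = 1.919.
The smallest integer exceeding 1.919 is 2.

k = 2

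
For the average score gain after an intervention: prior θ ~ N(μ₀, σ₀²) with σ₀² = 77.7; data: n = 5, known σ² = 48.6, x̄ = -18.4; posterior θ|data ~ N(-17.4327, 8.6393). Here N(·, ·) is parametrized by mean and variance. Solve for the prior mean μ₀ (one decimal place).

With known observation variance, the Normal–Normal posterior has precision τ_n = τ₀ + n/σ² and mean μ_n = (τ₀μ₀ + (n/σ²)x̄)/τ_n.
Here τ₀ = 1/77.7 = 0.012870 and τ_data = 5/48.6 = 0.102881, so τ_n = 0.115751.
Rearranging for μ₀: μ₀ = (μ_n·τ_n − τ_data·x̄)/τ₀ = (-17.4327·0.115751 − 0.102881·-18.4) / 0.012870 = -0.124842/0.012870 ≈ -9.7.

μ₀ = -9.7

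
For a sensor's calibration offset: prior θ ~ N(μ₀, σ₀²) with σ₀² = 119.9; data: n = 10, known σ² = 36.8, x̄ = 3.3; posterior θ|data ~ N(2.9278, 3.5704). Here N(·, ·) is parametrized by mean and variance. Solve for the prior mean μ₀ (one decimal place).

μ₀ = -9.2

The posterior mean is a precision-weighted average: μ_n = (τ₀μ₀ + τ_data·x̄)/(τ₀+τ_data), with τ₀=1/σ₀² and τ_data=n/σ².
Here τ₀ = 1/119.9 = 0.008340 and τ_data = 10/36.8 = 0.271739, so τ_n = 0.280079.
Rearranging for μ₀: μ₀ = (μ_n·τ_n − τ_data·x̄)/τ₀ = (2.9278·0.280079 − 0.271739·3.3) / 0.008340 = -0.076723/0.008340 ≈ -9.2.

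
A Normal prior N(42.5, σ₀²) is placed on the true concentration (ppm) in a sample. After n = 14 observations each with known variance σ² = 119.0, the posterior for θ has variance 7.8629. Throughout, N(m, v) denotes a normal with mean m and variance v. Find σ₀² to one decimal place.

For the Normal–Normal model with known σ², precisions add: τ_n = τ₀ + n/σ².
So 1/σ₀² = 1/7.8629 − 14/119.0 = 0.127180 − 0.117647 = 0.009533.
Hence σ₀² = 1/0.009533 ≈ 104.9.

σ₀² = 104.9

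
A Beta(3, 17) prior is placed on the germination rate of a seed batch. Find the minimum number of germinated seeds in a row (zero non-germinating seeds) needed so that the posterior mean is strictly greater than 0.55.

After k germinated seeds and 0 non-germinating seeds the posterior is Beta(3+k, 17), with mean (3+k)/(3+17+k).
Set (3+k)/(20+k) > 0.55 and solve: k > (0.55·20 − 3)/(1 − 0.55) = 17.778.
The smallest integer exceeding 17.778 is 18.

k = 18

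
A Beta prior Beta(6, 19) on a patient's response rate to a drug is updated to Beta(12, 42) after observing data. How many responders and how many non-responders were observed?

6 responders and 23 non-responders

A Beta(α, β) prior with s successes and f failures in binomial data gives a Beta(α+s, β+f) posterior.
So s = 12 − 6 = 6 and f = 42 − 19 = 23.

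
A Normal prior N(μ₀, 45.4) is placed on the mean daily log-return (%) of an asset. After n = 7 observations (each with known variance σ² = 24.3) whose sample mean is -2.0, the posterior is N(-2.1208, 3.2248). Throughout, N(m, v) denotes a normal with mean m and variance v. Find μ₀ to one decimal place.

With known observation variance, the Normal–Normal posterior has precision τ_n = τ₀ + n/σ² and mean μ_n = (τ₀μ₀ + (n/σ²)x̄)/τ_n.
Here τ₀ = 1/45.4 = 0.022026 and τ_data = 7/24.3 = 0.288066, so τ_n = 0.310092.
Rearranging for μ₀: μ₀ = (μ_n·τ_n − τ_data·x̄)/τ₀ = (-2.1208·0.310092 − 0.288066·-2.0) / 0.022026 = -0.081511/0.022026 ≈ -3.7.

μ₀ = -3.7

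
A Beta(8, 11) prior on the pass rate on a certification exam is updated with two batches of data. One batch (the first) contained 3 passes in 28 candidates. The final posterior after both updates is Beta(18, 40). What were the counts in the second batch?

7 passes and 4 failures

Because Beta–binomial updating is additive in the counts, the combined data contributed (α_post−α_prior, β_post−β_prior) successes and failures.
Total across both batches: 18−8=10 passes, 40−11=29 failures.
Subtract the first batch: 10−3=7 passes and 29−25=4 failures.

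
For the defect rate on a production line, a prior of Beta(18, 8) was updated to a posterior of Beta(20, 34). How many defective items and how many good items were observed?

2 defective items and 26 good items

A Beta(α, β) prior with s successes and f failures in binomial data gives a Beta(α+s, β+f) posterior.
So s = 20 − 18 = 2 and f = 34 − 8 = 26.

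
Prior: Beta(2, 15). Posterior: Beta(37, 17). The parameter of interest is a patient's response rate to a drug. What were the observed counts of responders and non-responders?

35 responders and 2 non-responders

Beta is conjugate to the binomial likelihood: posterior = Beta(α+s, β+f).
Match parameters: s=37−2=35, f=17−15=2.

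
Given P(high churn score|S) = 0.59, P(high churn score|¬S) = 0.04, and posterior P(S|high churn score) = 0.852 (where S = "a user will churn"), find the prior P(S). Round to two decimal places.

P(S) = 0.28

Bayes' rule in odds form gives O(S|E) = O(S)·[P(E|S)/P(E|¬S)], hence O(S) = O(S|E)/LR.
Posterior odds = 0.852/(1−0.852) = 5.7568. LR = 0.59/0.04 = 14.7500.
Prior odds = 5.7568/14.7500 = 0.3903, so P(S) = 0.3903/(1+0.3903) ≈ 0.28.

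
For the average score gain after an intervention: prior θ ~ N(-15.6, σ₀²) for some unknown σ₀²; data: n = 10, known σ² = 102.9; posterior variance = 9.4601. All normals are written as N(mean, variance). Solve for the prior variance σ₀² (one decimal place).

σ₀² = 117.3

Posterior precision equals prior precision plus data precision: 1/σ_n² = 1/σ₀² + n/σ².
So 1/σ₀² = 1/9.4601 − 10/102.9 = 0.105707 − 0.097182 = 0.008525.
Hence σ₀² = 1/0.008525 ≈ 117.3.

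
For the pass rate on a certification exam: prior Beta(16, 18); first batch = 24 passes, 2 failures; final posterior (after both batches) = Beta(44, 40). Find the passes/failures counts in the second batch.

Because Beta–binomial updating is additive in the counts, the combined data contributed (α_post−α_prior, β_post−β_prior) successes and failures.
Total across both batches: 44−16=28 passes, 40−18=22 failures.
Subtract the first batch: 28−24=4 passes and 22−2=20 failures.

4 passes and 20 failures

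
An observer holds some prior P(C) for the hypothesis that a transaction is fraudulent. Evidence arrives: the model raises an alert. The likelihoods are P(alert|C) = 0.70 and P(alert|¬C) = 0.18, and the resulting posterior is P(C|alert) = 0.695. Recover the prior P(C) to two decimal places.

P(C) = 0.37

Bayes' rule in odds form gives O(C|E) = O(C)·[P(E|C)/P(E|¬C)], hence O(C) = O(C|E)/LR.
Posterior odds = 0.695/(1−0.695) = 2.2787. LR = 0.70/0.18 = 3.8889.
Prior odds = 2.2787/3.8889 = 0.5859, so P(C) = 0.5859/(1+0.5859) ≈ 0.37.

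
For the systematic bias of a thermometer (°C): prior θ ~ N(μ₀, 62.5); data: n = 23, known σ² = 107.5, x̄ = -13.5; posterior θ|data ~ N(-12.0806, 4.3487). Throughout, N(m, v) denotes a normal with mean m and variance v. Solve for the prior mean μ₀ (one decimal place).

The posterior mean is a precision-weighted average: μ_n = (τ₀μ₀ + τ_data·x̄)/(τ₀+τ_data), with τ₀=1/σ₀² and τ_data=n/σ².
Here τ₀ = 1/62.5 = 0.016000 and τ_data = 23/107.5 = 0.213953, so τ_n = 0.229953.
Rearranging for μ₀: μ₀ = (μ_n·τ_n − τ_data·x̄)/τ₀ = (-12.0806·0.229953 − 0.213953·-13.5) / 0.016000 = 0.110395/0.016000 ≈ 6.9.

μ₀ = 6.9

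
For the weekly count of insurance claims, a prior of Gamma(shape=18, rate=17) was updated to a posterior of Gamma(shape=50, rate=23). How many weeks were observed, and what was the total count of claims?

n = 6 weeks with total 32 claims

A Gamma(α, β) prior (rate parametrization) on a Poisson rate with n observations summing to S gives posterior Gamma(α+S, β+n).
Matching: Σxᵢ = 50 − 18 = 32 and n = 23 − 17 = 6.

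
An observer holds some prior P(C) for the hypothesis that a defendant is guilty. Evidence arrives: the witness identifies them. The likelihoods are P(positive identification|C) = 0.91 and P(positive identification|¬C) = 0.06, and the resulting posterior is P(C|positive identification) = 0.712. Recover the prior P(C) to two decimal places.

P(C) = 0.14

Bayes' rule in odds form gives O(C|E) = O(C)·[P(E|C)/P(E|¬C)], hence O(C) = O(C|E)/LR.
Posterior odds = 0.712/(1−0.712) = 2.4722. LR = 0.91/0.06 = 15.1667.
Prior odds = 2.4722/15.1667 = 0.1630, so P(C) = 0.1630/(1+0.1630) ≈ 0.14.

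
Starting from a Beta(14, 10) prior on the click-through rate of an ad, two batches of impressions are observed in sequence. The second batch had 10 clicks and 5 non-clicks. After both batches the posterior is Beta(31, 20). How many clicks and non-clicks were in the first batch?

7 clicks and 5 non-clicks

Because Beta–binomial updating is additive in the counts, the combined data contributed (α_post−α_prior, β_post−β_prior) successes and failures.
Total across both batches: 31−14=17 clicks, 20−10=10 non-clicks.
Subtract the second batch: 17−10=7 clicks and 10−5=5 non-clicks.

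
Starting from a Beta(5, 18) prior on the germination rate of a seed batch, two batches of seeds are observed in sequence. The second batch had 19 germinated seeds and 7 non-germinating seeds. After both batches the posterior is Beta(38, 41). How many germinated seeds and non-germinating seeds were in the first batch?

14 germinated seeds and 16 non-germinating seeds

Because Beta–binomial updating is additive in the counts, the combined data contributed (α_post−α_prior, β_post−β_prior) successes and failures.
Total across both batches: 38−5=33 germinated seeds, 41−18=23 non-germinating seeds.
Subtract the second batch: 33−19=14 germinated seeds and 23−7=16 non-germinating seeds.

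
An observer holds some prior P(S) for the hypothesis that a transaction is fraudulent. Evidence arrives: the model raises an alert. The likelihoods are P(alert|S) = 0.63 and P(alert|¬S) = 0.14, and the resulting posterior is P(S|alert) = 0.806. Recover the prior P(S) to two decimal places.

P(S) = 0.48

Bayes' rule in odds form gives O(S|E) = O(S)·[P(E|S)/P(E|¬S)], hence O(S) = O(S|E)/LR.
Posterior odds = 0.806/(1−0.806) = 4.1546. LR = 0.63/0.14 = 4.5000.
Prior odds = 4.1546/4.5000 = 0.9232, so P(S) = 0.9232/(1+0.9232) ≈ 0.48.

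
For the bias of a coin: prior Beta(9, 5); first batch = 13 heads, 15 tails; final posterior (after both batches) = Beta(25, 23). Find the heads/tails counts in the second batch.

Sequential conjugate updates are equivalent to a single update on the pooled data, so total successes = posterior α − prior α and total failures = posterior β − prior β.
Total across both batches: 25−9=16 heads, 23−5=18 tails.
Subtract the first batch: 16−13=3 heads and 18−15=3 tails.

3 heads and 3 tails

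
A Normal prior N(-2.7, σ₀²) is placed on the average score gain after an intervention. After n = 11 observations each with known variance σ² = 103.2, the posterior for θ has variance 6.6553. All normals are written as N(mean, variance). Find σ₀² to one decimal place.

σ₀² = 22.9

For the Normal–Normal model with known σ², precisions add: τ_n = τ₀ + n/σ².
So 1/σ₀² = 1/6.6553 − 11/103.2 = 0.150256 − 0.106589 = 0.043667.
Hence σ₀² = 1/0.043667 ≈ 22.9.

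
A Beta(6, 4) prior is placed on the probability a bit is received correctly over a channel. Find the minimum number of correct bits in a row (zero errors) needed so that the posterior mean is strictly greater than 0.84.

k = 16

After k correct bits and 0 errors the posterior is Beta(6+k, 4), with mean (6+k)/(6+4+k).
Set (6+k)/(10+k) > 0.84 and solve: k > (0.84·10 − 6)/(1 − 0.84) = 15.000.
The smallest integer exceeding 15.000 is 16.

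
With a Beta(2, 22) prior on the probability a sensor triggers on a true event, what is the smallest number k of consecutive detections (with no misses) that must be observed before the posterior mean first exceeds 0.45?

After k detections and 0 misses the posterior is Beta(2+k, 22), with mean (2+k)/(2+22+k).
Set (2+k)/(24+k) > 0.45 and solve: k > (0.45·24 − 2)/(1 − 0.45) = 16.000.
The smallest integer exceeding 16.000 is 17, and checking k=17: (19)/(41) = 0.4634 > 0.45.

k = 17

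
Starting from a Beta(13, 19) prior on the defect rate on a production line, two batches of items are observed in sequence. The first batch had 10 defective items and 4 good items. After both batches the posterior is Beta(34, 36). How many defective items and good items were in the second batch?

11 defective items and 13 good items

Because Beta–binomial updating is additive in the counts, the combined data contributed (α_post−α_prior, β_post−β_prior) successes and failures.
Total across both batches: 34−13=21 defective items, 36−19=17 good items.
Subtract the first batch: 21−10=11 defective items and 17−4=13 good items.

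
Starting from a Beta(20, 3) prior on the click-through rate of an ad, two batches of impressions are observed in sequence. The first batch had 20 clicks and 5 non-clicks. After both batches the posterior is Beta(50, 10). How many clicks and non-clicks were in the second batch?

Because Beta–binomial updating is additive in the counts, the combined data contributed (α_post−α_prior, β_post−β_prior) successes and failures.
Total across both batches: 50−20=30 clicks, 10−3=7 non-clicks.
Subtract the first batch: 30−20=10 clicks and 7−5=2 non-clicks.

10 clicks and 2 non-clicks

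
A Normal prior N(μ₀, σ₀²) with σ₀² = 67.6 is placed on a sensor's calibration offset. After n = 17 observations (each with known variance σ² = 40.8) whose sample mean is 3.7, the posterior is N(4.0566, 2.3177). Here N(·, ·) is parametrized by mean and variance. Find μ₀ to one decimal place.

The posterior mean is a precision-weighted average: μ_n = (τ₀μ₀ + τ_data·x̄)/(τ₀+τ_data), with τ₀=1/σ₀² and τ_data=n/σ².
Here τ₀ = 1/67.6 = 0.014793 and τ_data = 17/40.8 = 0.416667, so τ_n = 0.431460.
Rearranging for μ₀: μ₀ = (μ_n·τ_n − τ_data·x̄)/τ₀ = (4.0566·0.431460 − 0.416667·3.7) / 0.014793 = 0.208593/0.014793 ≈ 14.1.

μ₀ = 14.1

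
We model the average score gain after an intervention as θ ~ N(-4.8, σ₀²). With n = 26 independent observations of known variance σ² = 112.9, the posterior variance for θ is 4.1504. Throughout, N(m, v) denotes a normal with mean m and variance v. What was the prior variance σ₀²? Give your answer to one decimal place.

Posterior precision equals prior precision plus data precision: 1/σ_n² = 1/σ₀² + n/σ².
So 1/σ₀² = 1/4.1504 − 26/112.9 = 0.240941 − 0.230292 = 0.010649.
Hence σ₀² = 1/0.010649 ≈ 93.9.

σ₀² = 93.9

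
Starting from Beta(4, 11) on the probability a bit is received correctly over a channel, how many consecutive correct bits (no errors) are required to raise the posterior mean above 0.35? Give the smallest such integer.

After k correct bits and 0 errors the posterior is Beta(4+k, 11), with mean (4+k)/(4+11+k).
Set (4+k)/(15+k) > 0.35 and solve: k > (0.35·15 − 4)/(1 − 0.35) = 1.923.
The smallest integer exceeding 1.923 is 2, and checking k=2: (6)/(17) = 0.3529 > 0.35.

k = 2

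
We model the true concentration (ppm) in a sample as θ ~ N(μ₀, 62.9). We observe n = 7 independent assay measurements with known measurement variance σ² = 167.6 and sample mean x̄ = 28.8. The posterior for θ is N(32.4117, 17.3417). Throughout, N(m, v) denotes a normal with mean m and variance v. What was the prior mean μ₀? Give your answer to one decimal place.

μ₀ = 41.9

The posterior mean is a precision-weighted average: μ_n = (τ₀μ₀ + τ_data·x̄)/(τ₀+τ_data), with τ₀=1/σ₀² and τ_data=n/σ².
Here τ₀ = 1/62.9 = 0.015898 and τ_data = 7/167.6 = 0.041766, so τ_n = 0.057664.
Rearranging for μ₀: μ₀ = (μ_n·τ_n − τ_data·x̄)/τ₀ = (32.4117·0.057664 − 0.041766·28.8) / 0.015898 = 0.666127/0.015898 ≈ 41.9.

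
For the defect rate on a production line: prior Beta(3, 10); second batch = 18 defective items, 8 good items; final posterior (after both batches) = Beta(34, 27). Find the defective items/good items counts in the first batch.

Sequential conjugate updates are equivalent to a single update on the pooled data, so total successes = posterior α − prior α and total failures = posterior β − prior β.
Total across both batches: 34−3=31 defective items, 27−10=17 good items.
Subtract the second batch: 31−18=13 defective items and 17−8=9 good items.

13 defective items and 9 good items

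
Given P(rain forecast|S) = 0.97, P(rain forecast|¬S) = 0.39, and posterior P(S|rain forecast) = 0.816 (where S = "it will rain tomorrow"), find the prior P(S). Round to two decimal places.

Bayes' rule in odds form gives O(S|E) = O(S)·[P(E|S)/P(E|¬S)], hence O(S) = O(S|E)/LR.
Posterior odds = 0.816/(1−0.816) = 4.4348. LR = 0.97/0.39 = 2.4872.
Prior odds = 4.4348/2.4872 = 1.7830, so P(S) = 1.7830/(1+1.7830) ≈ 0.64.

P(S) = 0.64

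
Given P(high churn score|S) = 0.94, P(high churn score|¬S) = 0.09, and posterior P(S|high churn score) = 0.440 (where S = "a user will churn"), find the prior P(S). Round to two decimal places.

In odds form, posterior odds = prior odds × likelihood ratio, so prior odds = posterior odds ÷ LR.
Posterior odds = 0.440/(1−0.440) = 0.7857. LR = 0.94/0.09 = 10.4444.
Prior odds = 0.7857/10.4444 = 0.0752, so P(S) = 0.0752/(1+0.0752) ≈ 0.07.

P(S) = 0.07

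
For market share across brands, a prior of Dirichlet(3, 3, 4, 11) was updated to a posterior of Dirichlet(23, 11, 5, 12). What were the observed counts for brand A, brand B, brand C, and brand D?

For a Dirichlet(α) prior with multinomial counts c, the posterior is Dirichlet(α + c) componentwise.
Counts are posterior − prior componentwise: 23−3=20, 11−3=8, 5−4=1, 12−11=1.

counts (20, 8, 1, 1)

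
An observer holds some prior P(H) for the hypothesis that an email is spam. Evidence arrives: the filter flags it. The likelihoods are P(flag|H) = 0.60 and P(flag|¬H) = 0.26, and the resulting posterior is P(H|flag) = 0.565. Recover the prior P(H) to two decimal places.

In odds form, posterior odds = prior odds × likelihood ratio, so prior odds = posterior odds ÷ LR.
Posterior odds = 0.565/(1−0.565) = 1.2989. LR = 0.60/0.26 = 2.3077.
Prior odds = 1.2989/2.3077 = 0.5629, so P(H) = 0.5629/(1+0.5629) ≈ 0.36.

P(H) = 0.36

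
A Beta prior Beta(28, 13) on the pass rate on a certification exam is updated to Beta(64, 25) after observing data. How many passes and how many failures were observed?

36 passes and 12 failures

Beta is conjugate to the binomial likelihood: posterior = Beta(a+s, b+f).
So s = 64 − 28 = 36 and f = 25 − 13 = 12.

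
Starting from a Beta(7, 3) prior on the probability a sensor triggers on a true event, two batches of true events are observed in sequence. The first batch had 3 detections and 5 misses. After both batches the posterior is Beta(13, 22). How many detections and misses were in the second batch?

Sequential conjugate updates are equivalent to a single update on the pooled data, so total successes = posterior α − prior α and total failures = posterior β − prior β.
Total across both batches: 13−7=6 detections, 22−3=19 misses.
Subtract the first batch: 6−3=3 detections and 19−5=14 misses.

3 detections and 14 misses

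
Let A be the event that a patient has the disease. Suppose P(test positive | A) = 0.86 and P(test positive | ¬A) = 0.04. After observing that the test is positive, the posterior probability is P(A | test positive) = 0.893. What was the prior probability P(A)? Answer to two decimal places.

P(A) = 0.28

In odds form, posterior odds = prior odds × likelihood ratio, so prior odds = posterior odds ÷ LR.
Posterior odds = 0.893/(1−0.893) = 8.3458. LR = 0.86/0.04 = 21.5000.
Prior odds = 8.3458/21.5000 = 0.3882, so P(A) = 0.3882/(1+0.3882) ≈ 0.28.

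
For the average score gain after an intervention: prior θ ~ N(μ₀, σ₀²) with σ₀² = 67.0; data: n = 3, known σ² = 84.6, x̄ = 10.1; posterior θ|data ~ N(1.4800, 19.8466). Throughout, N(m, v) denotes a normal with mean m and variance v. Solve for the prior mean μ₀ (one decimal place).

μ₀ = -19.0

With known observation variance, the Normal–Normal posterior has precision τ_n = τ₀ + n/σ² and mean μ_n = (τ₀μ₀ + (n/σ²)x̄)/τ_n.
Here τ₀ = 1/67.0 = 0.014925 and τ_data = 3/84.6 = 0.035461, so τ_n = 0.050386.
Rearranging for μ₀: μ₀ = (μ_n·τ_n − τ_data·x̄)/τ₀ = (1.4800·0.050386 − 0.035461·10.1) / 0.014925 = -0.283585/0.014925 ≈ -19.0.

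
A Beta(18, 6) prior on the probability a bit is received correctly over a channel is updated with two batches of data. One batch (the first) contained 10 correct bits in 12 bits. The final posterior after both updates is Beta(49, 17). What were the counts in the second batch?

21 correct bits and 9 errors

Sequential conjugate updates are equivalent to a single update on the pooled data, so total successes = posterior α − prior α and total failures = posterior β − prior β.
Total across both batches: 49−18=31 correct bits, 17−6=11 errors.
Subtract the first batch: 31−10=21 correct bits and 11−2=9 errors.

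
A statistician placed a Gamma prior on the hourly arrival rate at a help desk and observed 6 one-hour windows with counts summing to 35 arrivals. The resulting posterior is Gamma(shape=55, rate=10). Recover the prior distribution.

A Gamma(α, β) prior (rate parametrization) on a Poisson rate with n observations summing to S gives posterior Gamma(α+S, β+n).
So α = 55 − 35 = 20 and β = 10 − 6 = 4.

Gamma(shape=20, rate=4)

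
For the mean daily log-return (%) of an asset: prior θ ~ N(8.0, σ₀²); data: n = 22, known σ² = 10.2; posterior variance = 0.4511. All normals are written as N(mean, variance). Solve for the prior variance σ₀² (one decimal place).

For the Normal–Normal model with known σ², precisions add: τ_n = τ₀ + n/σ².
So 1/σ₀² = 1/0.4511 − 22/10.2 = 2.216803 − 2.156863 = 0.059940.
Hence σ₀² = 1/0.059940 ≈ 16.7.

σ₀² = 16.7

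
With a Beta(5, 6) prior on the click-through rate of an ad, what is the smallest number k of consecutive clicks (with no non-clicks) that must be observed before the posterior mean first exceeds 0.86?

k = 32

After k clicks and 0 non-clicks the posterior is Beta(5+k, 6), with mean (5+k)/(5+6+k).
Set (5+k)/(11+k) > 0.86 and solve: k > (0.86·11 − 5)/(1 − 0.86) = 31.857.
The smallest integer exceeding 31.857 is 32, and checking k=32: (37)/(43) = 0.8605 > 0.86.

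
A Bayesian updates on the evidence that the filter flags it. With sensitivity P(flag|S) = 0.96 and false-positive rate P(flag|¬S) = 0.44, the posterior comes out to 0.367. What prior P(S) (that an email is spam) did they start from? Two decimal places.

P(S) = 0.21

In odds form, posterior odds = prior odds × likelihood ratio, so prior odds = posterior odds ÷ LR.
Posterior odds = 0.367/(1−0.367) = 0.5798. LR = 0.96/0.44 = 2.1818.
Prior odds = 0.5798/2.1818 = 0.2657, so P(S) = 0.2657/(1+0.2657) ≈ 0.21.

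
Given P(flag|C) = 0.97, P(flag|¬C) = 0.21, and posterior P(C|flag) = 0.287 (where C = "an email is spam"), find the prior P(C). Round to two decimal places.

Bayes' rule in odds form gives O(C|E) = O(C)·[P(E|C)/P(E|¬C)], hence O(C) = O(C|E)/LR.
Posterior odds = 0.287/(1−0.287) = 0.4025. LR = 0.97/0.21 = 4.6190.
Prior odds = 0.4025/4.6190 = 0.0871, so P(C) = 0.0871/(1+0.0871) ≈ 0.08.

P(C) = 0.08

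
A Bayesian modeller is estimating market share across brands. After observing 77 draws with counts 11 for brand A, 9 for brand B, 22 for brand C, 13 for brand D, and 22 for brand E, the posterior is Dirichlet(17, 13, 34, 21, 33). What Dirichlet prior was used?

Dirichlet(6, 4, 12, 8, 11)

For a Dirichlet(α) prior with multinomial counts c, the posterior is Dirichlet(α + c) componentwise.
Subtract each count from the matching posterior parameter: 17−11=6, 13−9=4, 34−22=12, 21−13=8, 33−22=11.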